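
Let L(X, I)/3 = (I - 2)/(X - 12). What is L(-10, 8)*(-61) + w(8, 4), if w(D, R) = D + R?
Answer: 681/11 ≈ 61.909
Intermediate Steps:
L(X, I) = 3*(-2 + I)/(-12 + X) (L(X, I) = 3*((I - 2)/(X - 12)) = 3*((-2 + I)/(-12 + X)) = 3*(-2 + I)/(-12 + X))
L(-10, 8)*(-61) + w(8, 4) = (3*(-2 + 8)/(-12 - 10))*(-61) + (8 + 4) = (3*6/(-22))*(-61) + 12 = (3*(-1/22)*6)*(-61) + 12 = -9/11*(-61) + 12 = 549/11 + 12 = 681/11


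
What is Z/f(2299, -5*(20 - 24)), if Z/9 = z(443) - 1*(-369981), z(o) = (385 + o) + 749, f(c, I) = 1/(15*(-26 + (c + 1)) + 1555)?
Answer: 119264544630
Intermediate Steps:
f(c, I) = 1/(1180 + 15*c) (f(c, I) = 1/(15*(-26 + (1 + c)) + 1555) = 1/(15*(-25 + c) + 1555) = 1/((-375 + 15*c) + 1555) = 1/(1180 + 15*c))
z(o) = 1134 + o
Z = 3344022 (Z = 9*((1134 + 443) - 1*(-369981)) = 9*(1577 + 369981) = 9*371558 = 3344022)
Z/f(2299, -5*(20 - 24)) = 3344022/((1/(5*(236 + 3*2299)))) = 3344022/((1/(5*(236 + 6897)))) = 3344022/(((1/5)/7133)) = 3344022/(((1/5)*(1/7133))) = 3344022/(1/35665) = 3344022*35665 = 119264544630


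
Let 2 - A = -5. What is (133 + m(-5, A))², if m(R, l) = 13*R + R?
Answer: 3969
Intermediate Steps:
A = 7 (A = 2 - 1*(-5) = 2 + 5 = 7)
m(R, l) = 14*R
(133 + m(-5, A))² = (133 + 14*(-5))² = (133 - 70)² = 63² = 3969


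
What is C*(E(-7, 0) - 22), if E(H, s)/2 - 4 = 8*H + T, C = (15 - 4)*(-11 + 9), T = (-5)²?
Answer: 1672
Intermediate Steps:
T = 25
C = -22 (C = 11*(-2) = -22)
E(H, s) = 58 + 16*H (E(H, s) = 8 + 2*(8*H + 25) = 8 + 2*(25 + 8*H) = 8 + (50 + 16*H) = 58 + 16*H)
C*(E(-7, 0) - 22) = -22*((58 + 16*(-7)) - 22) = -22*((58 - 112) - 22) = -22*(-54 - 22) = -22*(-76) = 1672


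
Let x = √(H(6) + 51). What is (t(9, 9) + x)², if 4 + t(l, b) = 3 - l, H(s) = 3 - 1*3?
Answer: (10 - √51)² ≈ 8.1714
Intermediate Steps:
H(s) = 0 (H(s) = 3 - 3 = 0)
t(l, b) = -1 - l (t(l, b) = -4 + (3 - l) = -1 - l)
x = √51 (x = √(0 + 51) = √51 ≈ 7.1414)
(t(9, 9) + x)² = ((-1 - 1*9) + √51)² = ((-1 - 9) + √51)² = (-10 + √51)²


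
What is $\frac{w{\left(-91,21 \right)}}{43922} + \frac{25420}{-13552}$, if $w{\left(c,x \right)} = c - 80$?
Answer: $- \frac{139851829}{74403868} \approx -1.8796$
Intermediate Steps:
$w{\left(c,x \right)} = -80 + c$ ($w{\left(c,x \right)} = c - 80 = -80 + c$)
$\frac{w{\left(-91,21 \right)}}{43922} + \frac{25420}{-13552} = \frac{-80 - 91}{43922} + \frac{25420}{-13552} = \left(-171\right) \frac{1}{43922} + 25420 \left(- \frac{1}{13552}\right) = - \frac{171}{43922} - \frac{6355}{3388} = - \frac{139851829}{74403868}$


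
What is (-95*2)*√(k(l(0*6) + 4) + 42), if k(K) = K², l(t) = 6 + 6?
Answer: -190*√298 ≈ -3279.9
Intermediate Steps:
l(t) = 12
(-95*2)*√(k(l(0*6) + 4) + 42) = (-95*2)*√((12 + 4)² + 42) = -190*√(16² + 42) = -190*√(256 + 42) = -190*√298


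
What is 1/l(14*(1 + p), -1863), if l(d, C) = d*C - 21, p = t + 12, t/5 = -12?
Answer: 1/1225833 ≈ 8.1577e-7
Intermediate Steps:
t = -60 (t = 5*(-12) = -60)
p = -48 (p = -60 + 12 = -48)
l(d, C) = -21 + C*d (l(d, C) = C*d - 21 = -21 + C*d)
1/l(14*(1 + p), -1863) = 1/(-21 - 26082*(1 - 48)) = 1/(-21 - 26082*(-47)) = 1/(-21 - 1863*(-658)) = 1/(-21 + 1225854) = 1/1225833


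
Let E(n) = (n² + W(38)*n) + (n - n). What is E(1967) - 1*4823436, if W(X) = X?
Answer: -879601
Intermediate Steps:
E(n) = n² + 38*n (E(n) = (n² + 38*n) + (n - n) = (n² + 38*n) + 0 = n² + 38*n)
E(1967) - 1*4823436 = 1967*(38 + 1967) - 1*4823436 = 1967*2005 - 4823436 = 3943835 - 4823436 = -879601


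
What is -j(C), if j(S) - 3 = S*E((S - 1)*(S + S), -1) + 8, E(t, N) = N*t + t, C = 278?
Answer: -11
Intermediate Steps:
E(t, N) = t + N*t
j(S) = 11 (j(S) = 3 + (S*(((S - 1)*(S + S))*(1 - 1)) + 8) = 3 + (S*(((-1 + S)*(2*S))*0) + 8) = 3 + (S*((2*S*(-1 + S))*0) + 8) = 3 + (S*0 + 8) = 3 + (0 + 8) = 3 + 8 = 11)
-j(C) = -1*11 = -11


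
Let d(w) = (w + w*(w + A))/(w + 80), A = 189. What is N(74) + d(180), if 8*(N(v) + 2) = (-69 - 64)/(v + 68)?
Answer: 3751615/14768 ≈ 254.04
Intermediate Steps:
N(v) = -2 - 133/(8*(68 + v)) (N(v) = -2 + ((-69 - 64)/(v + 68))/8 = -2 + (-133/(68 + v))/8 = -2 - 133/(8*(68 + v)))
d(w) = (w + w*(189 + w))/(80 + w) (d(w) = (w + w*(w + 189))/(w + 80) = (w + w*(189 + w))/(80 + w))
N(74) + d(180) = (-1221 - 16*74)/(8*(68 + 74)) + 180*(190 + 180)/(80 + 180) = (⅛)*(-1221 - 1184)/142 + 180*370/260 = (⅛)*(1/142)*(-2405) + 180*(1/260)*370 = -2405/1136 + 3330/13 = 3751615/14768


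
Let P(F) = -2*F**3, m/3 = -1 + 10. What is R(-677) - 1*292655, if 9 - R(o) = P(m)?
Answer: -253280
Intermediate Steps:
m = 27 (m = 3*(-1 + 10) = 3*9 = 27)
R(o) = 39375 (R(o) = 9 - (-2)*27**3 = 9 - (-2)*19683 = 9 - 1*(-39366) = 9 + 39366 = 39375)
R(-677) - 1*292655 = 39375 - 1*292655 = 39375 - 292655 = -253280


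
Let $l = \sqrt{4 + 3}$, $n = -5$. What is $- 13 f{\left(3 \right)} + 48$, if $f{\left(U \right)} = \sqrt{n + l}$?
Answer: $48 - 13 \sqrt{-5 + \sqrt{7}} \approx 48.0 - 19.947 i$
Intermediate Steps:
$l = \sqrt{7} \approx 2.6458$
$f{\left(U \right)} = \sqrt{-5 + \sqrt{7}}$
$- 13 f{\left(3 \right)} + 48 = - 13 \sqrt{-5 + \sqrt{7}} + 48 = 48 - 13 \sqrt{-5 + \sqrt{7}}$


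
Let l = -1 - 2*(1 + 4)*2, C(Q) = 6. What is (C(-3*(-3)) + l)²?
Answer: 225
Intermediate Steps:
l = -21 (l = -1 - 10*2 = -1 - 2*10 = -1 - 20 = -21)
(C(-3*(-3)) + l)² = (6 - 21)² = (-15)² = 225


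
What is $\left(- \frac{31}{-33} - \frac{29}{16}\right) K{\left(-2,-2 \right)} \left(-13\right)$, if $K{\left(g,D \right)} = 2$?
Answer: $\frac{5993}{264} \approx 22.701$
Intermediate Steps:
$\left(- \frac{31}{-33} - \frac{29}{16}\right) K{\left(-2,-2 \right)} \left(-13\right) = \left(- \frac{31}{-33} - \frac{29}{16}\right) 2 \left(-13\right) = \left(\left(-31\right) \left(- \frac{1}{33}\right) - \frac{29}{16}\right) 2 \left(-13\right) = \left(\frac{31}{33} - \frac{29}{16}\right) 2 \left(-13\right) = \left(- \frac{461}{528}\right) 2 \left(-13\right) = \left(- \frac{461}{264}\right) \left(-13\right) = \frac{5993}{264}$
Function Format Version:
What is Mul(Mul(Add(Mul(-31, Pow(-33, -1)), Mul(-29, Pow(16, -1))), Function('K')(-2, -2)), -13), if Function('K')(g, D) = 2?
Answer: Rational(5993, 264) ≈ 22.701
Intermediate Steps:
Mul(Mul(Add(Mul(-31, Pow(-33, -1)), Mul(-29, Pow(16, -1))), Function('K')(-2, -2)), -13) = Mul(Mul(Add(Mul(-31, Pow(-33, -1)), Mul(-29, Pow(16, -1))), 2), -13) = Mul(Mul(Add(Mul(-31, Rational(-1, 33)), Mul(-29, Rational(1, 16))), 2), -13) = Mul(Mul(Add(Rational(31, 33), Rational(-29, 16)), 2), -13) = Mul(Mul(Rational(-461, 528), 2), -13) = Mul(Rational(-461, 264), -13) = Rational(5993, 264)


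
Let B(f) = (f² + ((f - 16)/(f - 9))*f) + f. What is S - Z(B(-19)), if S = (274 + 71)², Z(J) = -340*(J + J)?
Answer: 335435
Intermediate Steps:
B(f) = f + f² + f*(-16 + f)/(-9 + f) (B(f) = (f² + ((-16 + f)/(-9 + f))*f) + f = (f² + f*(-16 + f)/(-9 + f)) + f = f + f² + f*(-16 + f)/(-9 + f))
Z(J) = -680*J
S = 119025 (S = 345² = 119025)
S - Z(B(-19)) = 119025 - (-680)*(-19*(-25 + (-19)² - 7*(-19))/(-9 - 19)) = 119025 - (-680)*(-19*(-25 + 361 + 133)/(-28)) = 119025 - (-680)*(-19*(-1/28)*469) = 119025 - (-680)*1273/4 = 119025 - 1*(-216410) = 119025 + 216410 = 335435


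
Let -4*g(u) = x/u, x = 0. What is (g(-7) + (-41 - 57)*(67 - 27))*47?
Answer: -184240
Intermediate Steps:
g(u) = 0 (g(u) = -0/u = -1/4*0 = 0)
(g(-7) + (-41 - 57)*(67 - 27))*47 = (0 + (-41 - 57)*(67 - 27))*47 = (0 - 98*40)*47 = (0 - 3920)*47 = -3920*47 = -184240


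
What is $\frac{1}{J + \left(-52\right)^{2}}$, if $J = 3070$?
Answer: $\frac{1}{5774} \approx 0.00017319$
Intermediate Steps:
$\frac{1}{J + \left(-52\right)^{2}} = \frac{1}{3070 + \left(-52\right)^{2}} = \frac{1}{3070 + 2704} = \frac{1}{5774}$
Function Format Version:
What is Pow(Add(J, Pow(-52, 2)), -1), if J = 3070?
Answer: Rational(1, 5774) ≈ 0.00017319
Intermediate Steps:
Pow(Add(J, Pow(-52, 2)), -1) = Pow(Add(3070, Pow(-52, 2)), -1) = Pow(Add(3070, 2704), -1) = Pow(5774, -1) = Rational(1, 5774)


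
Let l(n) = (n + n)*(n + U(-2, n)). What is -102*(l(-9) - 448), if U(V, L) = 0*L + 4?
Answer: 36516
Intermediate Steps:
U(V, L) = 4 (U(V, L) = 0 + 4 = 4)
l(n) = 2*n*(4 + n) (l(n) = (n + n)*(n + 4) = (2*n)*(4 + n) = 2*n*(4 + n))
-102*(l(-9) - 448) = -102*(2*(-9)*(4 - 9) - 448) = -102*(2*(-9)*(-5) - 448) = -102*(90 - 448) = -102*(-358) = 36516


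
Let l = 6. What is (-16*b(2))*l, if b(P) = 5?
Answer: -480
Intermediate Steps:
(-16*b(2))*l = -16*5*6 = -80*6 = -480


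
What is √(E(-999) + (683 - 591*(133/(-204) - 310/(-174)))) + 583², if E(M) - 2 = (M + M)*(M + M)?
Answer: 339889 + 7*√79204637049/986 ≈ 3.4189e+5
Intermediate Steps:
E(M) = 2 + 4*M² (E(M) = 2 + (M + M)*(M + M) = 2 + (2*M)*(2*M) = 2 + 4*M²)
√(E(-999) + (683 - 591*(133/(-204) - 310/(-174)))) + 583² = √((2 + 4*(-999)²) + (683 - 591*(133/(-204) - 310/(-174)))) + 583² = √((2 + 4*998001) + (683 - 591*(133*(-1/204) - 310*(-1/174)))) + 339889 = √((2 + 3992004) + (683 - 591*(-133/204 + 155/87))) + 339889 = √(3992006 + (683 - 591*6683/5916)) + 339889 = √(3992006 + (683 - 1316551/1972)) + 339889 = √(3992006 + 30325/1972) + 339889 = √(7872266157/1972) + 339889 = 7*√79204637049/986 + 339889 = 339889 + 7*√79204637049/986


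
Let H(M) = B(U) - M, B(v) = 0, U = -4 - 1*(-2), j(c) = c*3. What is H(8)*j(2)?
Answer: -48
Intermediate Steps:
j(c) = 3*c
U = -2 (U = -4 + 2 = -2)
H(M) = -M (H(M) = 0 - M = -M)
H(8)*j(2) = (-1*8)*(3*2) = -8*6 = -48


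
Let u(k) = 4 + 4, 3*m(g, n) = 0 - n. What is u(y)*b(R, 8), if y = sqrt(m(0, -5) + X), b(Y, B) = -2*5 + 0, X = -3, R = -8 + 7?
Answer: -80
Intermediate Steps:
R = -1
m(g, n) = -n/3 (m(g, n) = (0 - n)/3 = (-n)/3 = -n/3)
b(Y, B) = -10 (b(Y, B) = -10 + 0 = -10)
y = 2*I*sqrt(3)/3 (y = sqrt(-1/3*(-5) - 3) = sqrt(5/3 - 3) = sqrt(-4/3) = 2*I*sqrt(3)/3 ≈ 1.1547*I)
u(k) = 8
u(y)*b(R, 8) = 8*(-10) = -80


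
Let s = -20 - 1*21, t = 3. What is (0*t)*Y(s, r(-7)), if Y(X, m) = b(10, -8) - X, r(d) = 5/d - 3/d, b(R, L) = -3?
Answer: 0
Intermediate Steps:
s = -41 (s = -20 - 21 = -41)
r(d) = 2/d
Y(X, m) = -3 - X
(0*t)*Y(s, r(-7)) = (0*3)*(-3 - 1*(-41)) = 0*(-3 + 41) = 0*38 = 0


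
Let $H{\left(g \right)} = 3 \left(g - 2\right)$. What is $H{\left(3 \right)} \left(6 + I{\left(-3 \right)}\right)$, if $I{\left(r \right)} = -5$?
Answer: $3$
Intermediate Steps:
$H{\left(g \right)} = -6 + 3 g$ ($H{\left(g \right)} = 3 \left(-2 + g\right) = -6 + 3 g$)
$H{\left(3 \right)} \left(6 + I{\left(-3 \right)}\right) = \left(-6 + 3 \cdot 3\right) \left(6 - 5\right) = \left(-6 + 9\right) 1 = 3 \cdot 1 = 3$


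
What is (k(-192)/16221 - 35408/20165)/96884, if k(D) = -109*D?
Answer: -12695004/2640867826255 ≈ -4.8071e-6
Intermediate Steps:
(k(-192)/16221 - 35408/20165)/96884 = (-109*(-192)/16221 - 35408/20165)/96884 = (20928*(1/16221) - 35408*1/20165)*(1/96884) = (6976/5407 - 35408/20165)*(1/96884) = -50780016/109032155*1/96884 = -12695004/2640867826255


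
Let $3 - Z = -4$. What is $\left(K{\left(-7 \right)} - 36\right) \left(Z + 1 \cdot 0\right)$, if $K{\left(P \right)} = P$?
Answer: $-301$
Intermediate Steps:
$Z = 7$ ($Z = 3 - -4 = 3 + 4 = 7$)
$\left(K{\left(-7 \right)} - 36\right) \left(Z + 1 \cdot 0\right) = \left(-7 - 36\right) \left(7 + 1 \cdot 0\right) = - 43 \left(7 + 0\right) = \left(-43\right) 7 = -301$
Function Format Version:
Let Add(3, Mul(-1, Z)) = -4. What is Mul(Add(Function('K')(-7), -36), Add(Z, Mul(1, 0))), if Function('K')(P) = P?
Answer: -301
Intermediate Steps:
Z = 7 (Z = Add(3, Mul(-1, -4)) = Add(3, 4) = 7)
Mul(Add(Function('K')(-7), -36), Add(Z, Mul(1, 0))) = Mul(Add(-7, -36), Add(7, Mul(1, 0))) = Mul(-43, Add(7, 0)) = Mul(-43, 7) = -301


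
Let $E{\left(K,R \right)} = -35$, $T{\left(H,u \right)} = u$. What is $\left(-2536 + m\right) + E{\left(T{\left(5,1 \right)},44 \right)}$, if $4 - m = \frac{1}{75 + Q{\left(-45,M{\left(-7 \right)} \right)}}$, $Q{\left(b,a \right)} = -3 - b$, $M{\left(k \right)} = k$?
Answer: $- \frac{300340}{117} \approx -2567.0$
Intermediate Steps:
$m = \frac{467}{117}$ ($m = 4 - \frac{1}{75 - -42} = 4 - \frac{1}{75 + \left(-3 + 45\right)} = 4 - \frac{1}{75 + 42} = 4 - \frac{1}{117} = \frac{467}{117} \approx 3.9915$)
$\left(-2536 + m\right) + E{\left(T{\left(5,1 \right)},44 \right)} = \left(-2536 + \frac{467}{117}\right) - 35 = - \frac{296245}{117} - 35 = - \frac{300340}{117}$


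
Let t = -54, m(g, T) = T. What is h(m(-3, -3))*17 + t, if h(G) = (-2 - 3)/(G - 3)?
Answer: -239/6 ≈ -39.833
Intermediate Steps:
h(G) = -5/(-3 + G)
h(m(-3, -3))*17 + t = -5/(-3 - 3)*17 - 54 = -5/(-6)*17 - 54 = -5*(-⅙)*17 - 54 = (⅚)*17 - 54 = 85/6 - 54 = -239/6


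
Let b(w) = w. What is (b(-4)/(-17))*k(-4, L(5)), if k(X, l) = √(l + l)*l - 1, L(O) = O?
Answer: -4/17 + 20*√10/17 ≈ 3.4850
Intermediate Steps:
k(X, l) = -1 + √2*l^(3/2) (k(X, l) = √(2*l)*l - 1 = (√2*√l)*l - 1 = √2*l^(3/2) - 1 = -1 + √2*l^(3/2))
(b(-4)/(-17))*k(-4, L(5)) = (-4/(-17))*(-1 + √2*5^(3/2)) = (-4*(-1/17))*(-1 + √2*(5*√5)) = 4*(-1 + 5*√10)/17 = -4/17 + 20*√10/17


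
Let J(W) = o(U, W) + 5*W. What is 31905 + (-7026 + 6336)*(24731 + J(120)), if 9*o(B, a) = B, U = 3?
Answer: -17446715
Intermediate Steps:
o(B, a) = B/9
J(W) = ⅓ + 5*W (J(W) = (⅑)*3 + 5*W = ⅓ + 5*W)
31905 + (-7026 + 6336)*(24731 + J(120)) = 31905 + (-7026 + 6336)*(24731 + (⅓ + 5*120)) = 31905 - 690*(24731 + (⅓ + 600)) = 31905 - 690*(24731 + 1801/3) = 31905 - 690*75994/3 = 31905 - 17478620 = -17446715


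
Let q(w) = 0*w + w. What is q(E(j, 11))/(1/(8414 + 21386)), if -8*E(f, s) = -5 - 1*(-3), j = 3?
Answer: 7450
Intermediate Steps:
E(f, s) = ¼ (E(f, s) = -(-5 - 1*(-3))/8 = -(-5 + 3)/8 = -⅛*(-2) = ¼)
q(w) = w (q(w) = 0 + w = w)
q(E(j, 11))/(1/(8414 + 21386)) = 1/(4*(1/(8414 + 21386))) = 1/(4*(1/29800)) = (¼)*29800 = 7450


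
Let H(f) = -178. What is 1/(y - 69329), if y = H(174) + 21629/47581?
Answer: -47581/3307190938 ≈ -1.4387e-5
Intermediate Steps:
y = -8447789/47581 (y = -178 + 21629/47581 = -8447789/47581 ≈ -177.55)
1/(y - 69329) = 1/(-8447789/47581 - 69329) = 1/(-3307190938/47581) = -47581/3307190938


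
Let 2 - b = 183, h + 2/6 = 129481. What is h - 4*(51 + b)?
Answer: 390002/3 ≈ 1.3000e+5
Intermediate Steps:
h = 388442/3 (h = -⅓ + 129481 = 388442/3 ≈ 1.2948e+5)
b = -181 (b = 2 - 1*183 = 2 - 183 = -181)
h - 4*(51 + b) = 388442/3 - 4*(51 - 181) = 388442/3 - 4*(-130) = 388442/3 + 520 = 390002/3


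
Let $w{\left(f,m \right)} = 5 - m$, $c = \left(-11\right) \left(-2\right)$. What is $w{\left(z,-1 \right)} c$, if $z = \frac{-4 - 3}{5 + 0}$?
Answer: $132$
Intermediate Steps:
$c = 22$
$z = - \frac{7}{5} \approx -1.4$
$w{\left(z,-1 \right)} c = \left(5 - -1\right) 22 = \left(5 + 1\right) 22 = 6 \cdot 22 = 132$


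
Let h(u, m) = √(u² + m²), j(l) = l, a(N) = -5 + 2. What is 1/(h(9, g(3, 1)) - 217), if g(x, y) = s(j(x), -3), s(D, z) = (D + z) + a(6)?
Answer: -217/46999 - 3*√10/46999 ≈ -0.0048190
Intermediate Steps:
a(N) = -3
s(D, z) = -3 + D + z (s(D, z) = (D + z) - 3 = -3 + D + z)
g(x, y) = -6 + x (g(x, y) = -3 + x - 3 = -6 + x)
h(u, m) = √(m² + u²)
1/(h(9, g(3, 1)) - 217) = 1/(√((-6 + 3)² + 9²) - 217) = 1/(√((-3)² + 81) - 217) = 1/(√(9 + 81) - 217) = 1/(√90 - 217) = 1/(3*√10 - 217) = 1/(-217 + 3*√10)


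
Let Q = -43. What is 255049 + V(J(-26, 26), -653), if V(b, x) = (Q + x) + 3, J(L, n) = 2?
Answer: 254356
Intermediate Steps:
V(b, x) = -40 + x (V(b, x) = (-43 + x) + 3 = -40 + x)
255049 + V(J(-26, 26), -653) = 255049 + (-40 - 653) = 255049 - 693 = 254356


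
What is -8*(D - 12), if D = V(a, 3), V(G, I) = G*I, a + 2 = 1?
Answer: 120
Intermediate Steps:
a = -1 (a = -2 + 1 = -1)
D = -3 (D = -1*3 = -3)
-8*(D - 12) = -8*(-3 - 12) = -8*(-15) = 120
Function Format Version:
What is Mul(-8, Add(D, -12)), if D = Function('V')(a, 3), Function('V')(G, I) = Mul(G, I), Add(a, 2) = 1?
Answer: 120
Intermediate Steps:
a = -1 (a = Add(-2, 1) = -1)
D = -3 (D = Mul(-1, 3) = -3)
Mul(-8, Add(D, -12)) = Mul(-8, Add(-3, -12)) = Mul(-8, -15) = 120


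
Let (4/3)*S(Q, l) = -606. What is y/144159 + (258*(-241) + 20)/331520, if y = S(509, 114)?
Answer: -1518551827/7965265280 ≈ -0.19065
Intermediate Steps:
S(Q, l) = -909/2 (S(Q, l) = (¾)*(-606) = -909/2)
y = -909/2 ≈ -454.50
y/144159 + (258*(-241) + 20)/331520 = -909/2/144159 + (258*(-241) + 20)/331520 = -909/2*1/144159 + (-62178 + 20)*(1/331520) = -303/96106 - 62158*1/331520 = -303/96106 - 31079/165760 = -1518551827/7965265280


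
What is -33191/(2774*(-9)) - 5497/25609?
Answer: 712750217/639354294 ≈ 1.1148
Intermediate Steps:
-33191/(2774*(-9)) - 5497/25609 = -33191/(-24966) - 5497*1/25609 = -33191*(-1/24966) - 5497/25609 = 33191/24966 - 5497/25609 = 712750217/639354294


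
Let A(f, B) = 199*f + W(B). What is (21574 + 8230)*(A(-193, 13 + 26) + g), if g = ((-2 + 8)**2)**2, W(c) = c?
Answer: -1104893888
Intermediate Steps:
A(f, B) = B + 199*f (A(f, B) = 199*f + B = B + 199*f)
g = 1296 (g = (6**2)**2 = 36**2 = 1296)
(21574 + 8230)*(A(-193, 13 + 26) + g) = (21574 + 8230)*(((13 + 26) + 199*(-193)) + 1296) = 29804*((39 - 38407) + 1296) = 29804*(-38368 + 1296) = 29804*(-37072) = -1104893888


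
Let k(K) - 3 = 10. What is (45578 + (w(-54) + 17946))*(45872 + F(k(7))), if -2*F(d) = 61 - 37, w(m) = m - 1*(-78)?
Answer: 2914311280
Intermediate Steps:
w(m) = 78 + m (w(m) = m + 78 = 78 + m)
k(K) = 13 (k(K) = 3 + 10 = 13)
F(d) = -12 (F(d) = -(61 - 37)/2 = -½*24 = -12)
(45578 + (w(-54) + 17946))*(45872 + F(k(7))) = (45578 + ((78 - 54) + 17946))*(45872 - 12) = (45578 + (24 + 17946))*45860 = (45578 + 17970)*45860 = 63548*45860 = 2914311280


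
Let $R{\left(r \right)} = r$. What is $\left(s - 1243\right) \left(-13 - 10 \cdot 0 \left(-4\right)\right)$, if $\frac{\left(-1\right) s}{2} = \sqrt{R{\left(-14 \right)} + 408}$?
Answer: $16159 + 26 \sqrt{394} \approx 16675.0$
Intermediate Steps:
$s = - 2 \sqrt{394}$ ($s = - 2 \sqrt{-14 + 408} = - 2 \sqrt{394} \approx -39.699$)
$\left(s - 1243\right) \left(-13 - 10 \cdot 0 \left(-4\right)\right) = \left(- 2 \sqrt{394} - 1243\right) \left(-13 - 10 \cdot 0 \left(-4\right)\right) = \left(-1243 - 2 \sqrt{394}\right) \left(-13 - 0\right) = \left(-1243 - 2 \sqrt{394}\right) \left(-13 + 0\right) = \left(-1243 - 2 \sqrt{394}\right) \left(-13\right) = 16159 + 26 \sqrt{394}$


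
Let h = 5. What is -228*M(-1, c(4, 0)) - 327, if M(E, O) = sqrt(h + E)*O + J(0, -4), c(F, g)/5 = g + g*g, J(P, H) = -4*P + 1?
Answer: -555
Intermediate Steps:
J(P, H) = 1 - 4*P
c(F, g) = 5*g + 5*g**2 (c(F, g) = 5*(g + g*g) = 5*(g + g**2) = 5*g + 5*g**2)
M(E, O) = 1 + O*sqrt(5 + E) (M(E, O) = sqrt(5 + E)*O + (1 - 4*0) = O*sqrt(5 + E) + (1 + 0) = O*sqrt(5 + E) + 1 = 1 + O*sqrt(5 + E))
-228*M(-1, c(4, 0)) - 327 = -228*(1 + (5*0*(1 + 0))*sqrt(5 - 1)) - 327 = -228*(1 + (5*0*1)*sqrt(4)) - 327 = -228*(1 + 0*2) - 327 = -228*(1 + 0) - 327 = -228*1 - 327 = -228 - 327 = -555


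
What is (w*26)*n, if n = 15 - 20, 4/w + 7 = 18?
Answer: -520/11 ≈ -47.273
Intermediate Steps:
w = 4/11 (w = 4/(-7 + 18) = 4/11 ≈ 0.36364)
n = -5
(w*26)*n = ((4/11)*26)*(-5) = (104/11)*(-5) = -520/11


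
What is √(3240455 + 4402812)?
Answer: √7643267 ≈ 2764.6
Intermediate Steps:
√(3240455 + 4402812) = √7643267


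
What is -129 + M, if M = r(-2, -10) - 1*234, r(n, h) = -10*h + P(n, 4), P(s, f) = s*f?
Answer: -271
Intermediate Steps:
P(s, f) = f*s
r(n, h) = -10*h + 4*n
M = -142 (M = (-10*(-10) + 4*(-2)) - 1*234 = (100 - 8) - 234 = 92 - 234 = -142)
-129 + M = -129 - 142 = -271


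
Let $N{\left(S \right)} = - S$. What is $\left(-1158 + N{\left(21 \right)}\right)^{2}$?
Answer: $1390041$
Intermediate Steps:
$\left(-1158 + N{\left(21 \right)}\right)^{2} = \left(-1158 - 21\right)^{2} = \left(-1179\right)^{2} = 1390041$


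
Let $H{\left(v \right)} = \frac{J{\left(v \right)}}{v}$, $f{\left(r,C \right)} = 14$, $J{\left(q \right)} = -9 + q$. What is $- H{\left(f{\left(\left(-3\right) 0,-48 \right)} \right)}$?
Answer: $- \frac{5}{14} \approx -0.35714$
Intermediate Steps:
$H{\left(v \right)} = \frac{-9 + v}{v}$
$- H{\left(f{\left(\left(-3\right) 0,-48 \right)} \right)} = - \frac{-9 + 14}{14} = - \frac{5}{14}$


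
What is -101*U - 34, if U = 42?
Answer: -4276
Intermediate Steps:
-101*U - 34 = -101*42 - 34 = -4242 - 34 = -4276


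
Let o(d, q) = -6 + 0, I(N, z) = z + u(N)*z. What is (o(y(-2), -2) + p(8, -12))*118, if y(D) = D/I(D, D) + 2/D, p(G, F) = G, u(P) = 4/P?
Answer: 236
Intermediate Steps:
I(N, z) = z + 4*z/N (I(N, z) = z + (4/N)*z = z + 4*z/N)
y(D) = 2/D + D/(4 + D) (y(D) = D/((D*(4 + D)/D)) + 2/D = D/(4 + D) + 2/D = 2/D + D/(4 + D))
o(d, q) = -6
(o(y(-2), -2) + p(8, -12))*118 = (-6 + 8)*118 = 2*118 = 236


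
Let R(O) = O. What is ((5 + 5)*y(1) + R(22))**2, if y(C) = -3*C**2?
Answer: 64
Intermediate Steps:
((5 + 5)*y(1) + R(22))**2 = ((5 + 5)*(-3*1**2) + 22)**2 = (10*(-3*1) + 22)**2 = (10*(-3) + 22)**2 = (-30 + 22)**2 = (-8)**2 = 64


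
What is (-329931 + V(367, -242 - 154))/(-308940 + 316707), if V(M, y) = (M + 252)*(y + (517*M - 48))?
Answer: 116843674/7767 ≈ 15044.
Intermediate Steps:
V(M, y) = (252 + M)*(-48 + y + 517*M) (V(M, y) = (252 + M)*(y + (-48 + 517*M)) = (252 + M)*(-48 + y + 517*M))
(-329931 + V(367, -242 - 154))/(-308940 + 316707) = (-329931 + (-12096 + 252*(-242 - 154) + 517*367**2 + 130236*367 + 367*(-242 - 154)))/(-308940 + 316707) = (-329931 + (-12096 + 252*(-396) + 517*134689 + 47796612 + 367*(-396)))/7767 = (-329931 + (-12096 - 99792 + 69634213 + 47796612 - 145332))*(1/7767) = (-329931 + 117173605)*(1/7767) = 116843674*(1/7767) = 116843674/7767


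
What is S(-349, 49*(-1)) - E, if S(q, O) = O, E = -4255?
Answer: 4206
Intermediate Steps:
S(-349, 49*(-1)) - E = 49*(-1) - 1*(-4255) = -49 + 4255 = 4206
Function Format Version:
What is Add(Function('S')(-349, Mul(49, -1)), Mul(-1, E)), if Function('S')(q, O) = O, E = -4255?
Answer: 4206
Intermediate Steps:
Add(Function('S')(-349, Mul(49, -1)), Mul(-1, E)) = Add(Mul(49, -1), Mul(-1, -4255)) = Add(-49, 4255) = 4206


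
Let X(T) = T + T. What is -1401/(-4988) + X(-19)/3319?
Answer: 4460375/16555172 ≈ 0.26942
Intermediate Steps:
X(T) = 2*T
-1401/(-4988) + X(-19)/3319 = -1401/(-4988) + (2*(-19))/3319 = -1401*(-1/4988) - 38*1/3319 = 1401/4988 - 38/3319 = 4460375/16555172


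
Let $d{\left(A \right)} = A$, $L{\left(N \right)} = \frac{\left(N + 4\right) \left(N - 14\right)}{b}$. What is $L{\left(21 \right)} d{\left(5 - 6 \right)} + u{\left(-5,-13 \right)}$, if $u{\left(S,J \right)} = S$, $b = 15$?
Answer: $- \frac{50}{3} \approx -16.667$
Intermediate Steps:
$L{\left(N \right)} = \frac{\left(-14 + N\right) \left(4 + N\right)}{15}$ ($L{\left(N \right)} = \frac{\left(N + 4\right) \left(N - 14\right)}{15} = \left(4 + N\right) \left(-14 + N\right) \frac{1}{15} = \left(-14 + N\right) \left(4 + N\right) \frac{1}{15} = \frac{\left(-14 + N\right) \left(4 + N\right)}{15}$)
$L{\left(21 \right)} d{\left(5 - 6 \right)} + u{\left(-5,-13 \right)} = \left(- \frac{56}{15} - 14 + \frac{21^{2}}{15}\right) \left(5 - 6\right) - 5 = \left(- \frac{56}{15} - 14 + \frac{1}{15} \cdot 441\right) \left(5 - 6\right) - 5 = \left(- \frac{56}{15} - 14 + \frac{147}{5}\right) \left(-1\right) - 5 = \frac{35}{3} \left(-1\right) - 5 = - \frac{35}{3} - 5 = - \frac{50}{3}$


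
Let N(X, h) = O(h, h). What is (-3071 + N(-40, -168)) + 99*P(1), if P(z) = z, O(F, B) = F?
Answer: -3140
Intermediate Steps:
N(X, h) = h
(-3071 + N(-40, -168)) + 99*P(1) = (-3071 - 168) + 99*1 = -3239 + 99 = -3140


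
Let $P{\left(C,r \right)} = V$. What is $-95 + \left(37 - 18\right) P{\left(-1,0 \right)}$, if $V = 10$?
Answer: $95$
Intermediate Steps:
$P{\left(C,r \right)} = 10$
$-95 + \left(37 - 18\right) P{\left(-1,0 \right)} = -95 + \left(37 - 18\right) 10 = -95 + 19 \cdot 10 = -95 + 190 = 95$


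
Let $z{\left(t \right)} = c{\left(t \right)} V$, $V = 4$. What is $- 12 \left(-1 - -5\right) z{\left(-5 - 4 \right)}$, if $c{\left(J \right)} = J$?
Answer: $1728$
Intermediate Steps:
$z{\left(t \right)} = 4 t$ ($z{\left(t \right)} = t 4 = 4 t$)
$- 12 \left(-1 - -5\right) z{\left(-5 - 4 \right)} = - 12 \left(-1 - -5\right) 4 \left(-5 - 4\right) = - 12 \left(-1 + 5\right) 4 \left(-5 - 4\right) = \left(-12\right) 4 \cdot 4 \left(-9\right) = \left(-48\right) \left(-36\right) = 1728$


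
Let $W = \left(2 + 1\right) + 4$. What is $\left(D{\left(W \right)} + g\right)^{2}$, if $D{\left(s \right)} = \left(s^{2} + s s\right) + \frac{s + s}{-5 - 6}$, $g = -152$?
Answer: $\frac{369664}{121} \approx 3055.1$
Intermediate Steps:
$W = 7$ ($W = 3 + 4 = 7$)
$D{\left(s \right)} = 2 s^{2} - \frac{2 s}{11}$ ($D{\left(s \right)} = \left(s^{2} + s^{2}\right) + \frac{2 s}{-11} = 2 s^{2} + 2 s \left(- \frac{1}{11}\right) = 2 s^{2} - \frac{2 s}{11}$)
$\left(D{\left(W \right)} + g\right)^{2} = \left(\frac{2}{11} \cdot 7 \left(-1 + 11 \cdot 7\right) - 152\right)^{2} = \left(\frac{2}{11} \cdot 7 \left(-1 + 77\right) - 152\right)^{2} = \left(\frac{2}{11} \cdot 7 \cdot 76 - 152\right)^{2} = \left(\frac{1064}{11} - 152\right)^{2} = \left(- \frac{608}{11}\right)^{2} = \frac{369664}{121}$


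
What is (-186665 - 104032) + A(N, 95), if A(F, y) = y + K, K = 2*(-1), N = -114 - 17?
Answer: -290604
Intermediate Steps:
N = -131
K = -2
A(F, y) = -2 + y (A(F, y) = y - 2 = -2 + y)
(-186665 - 104032) + A(N, 95) = (-186665 - 104032) + (-2 + 95) = -290697 + 93 = -290604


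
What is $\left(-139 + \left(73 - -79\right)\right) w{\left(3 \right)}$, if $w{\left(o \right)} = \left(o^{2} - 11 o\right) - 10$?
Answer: $-442$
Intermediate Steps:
$w{\left(o \right)} = -10 + o^{2} - 11 o$
$\left(-139 + \left(73 - -79\right)\right) w{\left(3 \right)} = \left(-139 + \left(73 - -79\right)\right) \left(-10 + 3^{2} - 33\right) = \left(-139 + \left(73 + 79\right)\right) \left(-10 + 9 - 33\right) = \left(-139 + 152\right) \left(-34\right) = 13 \left(-34\right) = -442$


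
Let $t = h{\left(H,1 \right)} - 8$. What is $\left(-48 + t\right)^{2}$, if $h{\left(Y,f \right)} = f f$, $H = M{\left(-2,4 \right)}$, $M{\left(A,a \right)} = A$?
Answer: $3025$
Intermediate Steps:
$H = -2$
$h{\left(Y,f \right)} = f^{2}$
$t = -7$ ($t = 1^{2} - 8 = 1 - 8 = -7$)
$\left(-48 + t\right)^{2} = \left(-48 - 7\right)^{2} = \left(-55\right)^{2} = 3025$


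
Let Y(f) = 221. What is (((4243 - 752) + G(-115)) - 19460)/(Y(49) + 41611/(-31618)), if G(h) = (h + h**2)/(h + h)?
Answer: -506710068/6945967 ≈ -72.950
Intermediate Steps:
G(h) = (h + h**2)/(2*h) (G(h) = (h + h**2)/((2*h)) = (h + h**2)*(1/(2*h)) = (h + h**2)/(2*h))
(((4243 - 752) + G(-115)) - 19460)/(Y(49) + 41611/(-31618)) = (((4243 - 752) + (1/2 + (1/2)*(-115))) - 19460)/(221 + 41611/(-31618)) = ((3491 + (1/2 - 115/2)) - 19460)/(221 + 41611*(-1/31618)) = ((3491 - 57) - 19460)/(221 - 41611/31618) = (3434 - 19460)/(6945967/31618) = -16026*31618/6945967 = -506710068/6945967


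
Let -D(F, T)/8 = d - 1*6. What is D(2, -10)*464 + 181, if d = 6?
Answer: 181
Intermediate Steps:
D(F, T) = 0 (D(F, T) = -8*(6 - 1*6) = -8*(6 - 6) = -8*0 = 0)
D(2, -10)*464 + 181 = 0*464 + 181 = 0 + 181 = 181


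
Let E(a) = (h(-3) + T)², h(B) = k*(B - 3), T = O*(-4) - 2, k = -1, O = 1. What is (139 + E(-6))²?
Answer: 19321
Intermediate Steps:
T = -6 (T = 1*(-4) - 2 = -4 - 2 = -6)
h(B) = 3 - B (h(B) = -(B - 3) = -(-3 + B) = 3 - B)
E(a) = 0 (E(a) = ((3 - 1*(-3)) - 6)² = ((3 + 3) - 6)² = (6 - 6)² = 0² = 0)
(139 + E(-6))² = (139 + 0)² = 139² = 19321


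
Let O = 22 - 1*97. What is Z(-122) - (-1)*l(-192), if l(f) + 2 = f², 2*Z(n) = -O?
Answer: 73799/2 ≈ 36900.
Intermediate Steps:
O = -75 (O = 22 - 97 = -75)
Z(n) = 75/2 (Z(n) = (-1*(-75))/2 = (½)*75 = 75/2)
l(f) = -2 + f²
Z(-122) - (-1)*l(-192) = 75/2 - (-1)*(-2 + (-192)²) = 75/2 - (-1)*(-2 + 36864) = 75/2 - (-1)*36862 = 75/2 - 1*(-36862) = 75/2 + 36862 = 73799/2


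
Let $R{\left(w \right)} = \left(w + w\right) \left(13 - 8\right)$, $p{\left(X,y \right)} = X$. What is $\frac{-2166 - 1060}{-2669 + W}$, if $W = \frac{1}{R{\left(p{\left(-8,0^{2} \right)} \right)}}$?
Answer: $\frac{258080}{213521} \approx 1.2087$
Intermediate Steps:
$R{\left(w \right)} = 10 w$ ($R{\left(w \right)} = 2 w 5 = 10 w$)
$W = - \frac{1}{80}$ ($W = \frac{1}{10 \left(-8\right)} = \frac{1}{-80} = - \frac{1}{80} \approx -0.0125$)
$\frac{-2166 - 1060}{-2669 + W} = \frac{-2166 - 1060}{-2669 - \frac{1}{80}} = - \frac{3226}{- \frac{213521}{80}} = \left(-3226\right) \left(- \frac{80}{213521}\right) = \frac{258080}{213521}$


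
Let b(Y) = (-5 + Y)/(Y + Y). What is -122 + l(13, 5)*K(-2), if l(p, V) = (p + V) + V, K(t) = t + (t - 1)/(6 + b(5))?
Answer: -359/2 ≈ -179.50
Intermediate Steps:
b(Y) = (-5 + Y)/(2*Y) (b(Y) = (-5 + Y)/((2*Y)) = (-5 + Y)*(1/(2*Y)) = (-5 + Y)/(2*Y))
K(t) = -1/6 + 7*t/6 (K(t) = t + (t - 1)/(6 + (1/2)*(-5 + 5)/5) = t + (-1 + t)/(6 + (1/2)*(1/5)*0) = t + (-1 + t)/(6 + 0) = t + (-1 + t)/6 = t + (-1 + t)*(1/6) = t + (-1/6 + t/6) = -1/6 + 7*t/6)
l(p, V) = p + 2*V (l(p, V) = (V + p) + V = p + 2*V)
-122 + l(13, 5)*K(-2) = -122 + (13 + 2*5)*(-1/6 + (7/6)*(-2)) = -122 + (13 + 10)*(-1/6 - 7/3) = -122 + 23*(-5/2) = -122 - 115/2 = -359/2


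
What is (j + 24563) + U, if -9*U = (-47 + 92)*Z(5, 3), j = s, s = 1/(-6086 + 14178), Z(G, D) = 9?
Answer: 198399657/8092 ≈ 24518.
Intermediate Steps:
s = 1/8092 ≈ 0.00012358
j = 1/8092 ≈ 0.00012358
U = -45 (U = -(-47 + 92)*9/9 = -5*9 = -⅑*405 = -45)
(j + 24563) + U = (1/8092 + 24563) - 45 = 198763797/8092 - 45 = 198399657/8092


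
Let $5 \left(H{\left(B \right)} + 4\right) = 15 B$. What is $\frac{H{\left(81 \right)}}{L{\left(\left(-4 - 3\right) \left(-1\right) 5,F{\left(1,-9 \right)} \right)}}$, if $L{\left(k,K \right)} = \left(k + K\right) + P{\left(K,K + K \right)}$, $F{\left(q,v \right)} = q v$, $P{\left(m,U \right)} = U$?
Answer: $\frac{239}{8} \approx 29.875$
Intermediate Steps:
$L{\left(k,K \right)} = k + 3 K$ ($L{\left(k,K \right)} = \left(k + K\right) + \left(K + K\right) = \left(K + k\right) + 2 K = k + 3 K$)
$H{\left(B \right)} = -4 + 3 B$ ($H{\left(B \right)} = -4 + \frac{15 B}{5} = -4 + 3 B$)
$\frac{H{\left(81 \right)}}{L{\left(\left(-4 - 3\right) \left(-1\right) 5,F{\left(1,-9 \right)} \right)}} = \frac{-4 + 3 \cdot 81}{\left(-4 - 3\right) \left(-1\right) 5 + 3 \cdot 1 \left(-9\right)} = \frac{-4 + 243}{\left(-4 - 3\right) \left(-1\right) 5 + 3 \left(-9\right)} = \frac{239}{\left(-7\right) \left(-1\right) 5 - 27} = \frac{239}{7 \cdot 5 - 27} = \frac{239}{35 - 27} = \frac{239}{8}$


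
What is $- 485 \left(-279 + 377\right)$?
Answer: $-47530$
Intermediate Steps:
$- 485 \left(-279 + 377\right) = \left(-485\right) 98 = -47530$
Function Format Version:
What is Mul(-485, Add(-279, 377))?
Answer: -47530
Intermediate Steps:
Mul(-485, Add(-279, 377)) = Mul(-485, 98) = -47530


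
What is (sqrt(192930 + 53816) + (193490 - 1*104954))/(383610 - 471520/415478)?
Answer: 1313741436/5692180145 + 29677*sqrt(246746)/11384360290 ≈ 0.23209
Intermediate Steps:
(sqrt(192930 + 53816) + (193490 - 1*104954))/(383610 - 471520/415478) = (sqrt(246746) + (193490 - 104954))/(383610 - 471520*1/415478) = (sqrt(246746) + 88536)/(383610 - 33680/29677) = (88536 + sqrt(246746))/(11384360290/29677) = (88536 + sqrt(246746))*(29677/11384360290) = 1313741436/5692180145 + 29677*sqrt(246746)/11384360290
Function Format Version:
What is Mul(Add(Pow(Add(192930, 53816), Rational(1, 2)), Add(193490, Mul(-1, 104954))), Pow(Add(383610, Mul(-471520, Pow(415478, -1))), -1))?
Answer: Add(Rational(1313741436, 5692180145), Mul(Rational(29677, 11384360290), Pow(246746, Rational(1, 2)))) ≈ 0.23209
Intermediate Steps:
Mul(Add(Pow(Add(192930, 53816), Rational(1, 2)), Add(193490, Mul(-1, 104954))), Pow(Add(383610, Mul(-471520, Pow(415478, -1))), -1)) = Mul(Add(Pow(246746, Rational(1, 2)), Add(193490, -104954)), Pow(Add(383610, Mul(-471520, Rational(1, 415478))), -1)) = Mul(Add(Pow(246746, Rational(1, 2)), 88536), Pow(Add(383610, Rational(-33680, 29677)), -1)) = Mul(Add(88536, Pow(246746, Rational(1, 2))), Pow(Rational(11384360290, 29677), -1)) = Mul(Add(88536, Pow(246746, Rational(1, 2))), Rational(29677, 11384360290)) = Add(Rational(1313741436, 5692180145), Mul(Rational(29677, 11384360290), Pow(246746, Rational(1, 2))))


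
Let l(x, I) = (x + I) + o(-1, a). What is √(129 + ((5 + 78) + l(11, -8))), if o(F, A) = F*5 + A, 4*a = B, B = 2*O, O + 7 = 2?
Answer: √830/2 ≈ 14.405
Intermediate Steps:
O = -5 (O = -7 + 2 = -5)
B = -10 (B = 2*(-5) = -10)
a = -5/2 (a = (¼)*(-10) = -5/2 ≈ -2.5000)
o(F, A) = A + 5*F (o(F, A) = 5*F + A = A + 5*F)
l(x, I) = -15/2 + I + x (l(x, I) = (x + I) + (-5/2 + 5*(-1)) = (I + x) + (-5/2 - 5) = (I + x) - 15/2 = -15/2 + I + x)
√(129 + ((5 + 78) + l(11, -8))) = √(129 + ((5 + 78) + (-15/2 - 8 + 11))) = √(129 + (83 - 9/2)) = √(129 + 157/2) = √(415/2) = √830/2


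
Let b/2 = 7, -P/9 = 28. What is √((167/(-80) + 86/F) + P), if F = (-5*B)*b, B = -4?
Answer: I*√4974095/140 ≈ 15.93*I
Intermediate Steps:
P = -252 (P = -9*28 = -252)
b = 14 (b = 2*7 = 14)
F = 280 (F = -5*(-4)*14 = 20*14 = 280)
√((167/(-80) + 86/F) + P) = √((167/(-80) + 86/280) - 252) = √((167*(-1/80) + 86*(1/280)) - 252) = √((-167/80 + 43/140) - 252) = √(-997/560 - 252) = √(-142117/560) = I*√4974095/140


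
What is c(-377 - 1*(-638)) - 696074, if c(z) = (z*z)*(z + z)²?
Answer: 18561186490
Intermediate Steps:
c(z) = 4*z⁴ (c(z) = z²*(2*z)² = z²*(4*z²) = 4*z⁴)
c(-377 - 1*(-638)) - 696074 = 4*(-377 - 1*(-638))⁴ - 696074 = 4*(-377 + 638)⁴ - 696074 = 4*261⁴ - 696074 = 4*4640470641 - 696074 = 18561882564 - 696074 = 18561186490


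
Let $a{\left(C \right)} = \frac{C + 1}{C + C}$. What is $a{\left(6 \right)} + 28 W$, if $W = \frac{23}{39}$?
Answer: $\frac{889}{52} \approx 17.096$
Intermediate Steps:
$a{\left(C \right)} = \frac{1 + C}{2 C}$
$W = \frac{23}{39}$ ($W = 23 \cdot \frac{1}{39} = \frac{23}{39} \approx 0.58974$)
$a{\left(6 \right)} + 28 W = \frac{1 + 6}{2 \cdot 6} + 28 \cdot \frac{23}{39} = \frac{1}{2} \cdot \frac{1}{6} \cdot 7 + \frac{644}{39} = \frac{7}{12} + \frac{644}{39} = \frac{889}{52}$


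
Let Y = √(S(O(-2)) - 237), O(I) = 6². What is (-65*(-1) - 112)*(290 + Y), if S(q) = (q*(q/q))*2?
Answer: -13630 - 47*I*√165 ≈ -13630.0 - 603.73*I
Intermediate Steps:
O(I) = 36
S(q) = 2*q (S(q) = (q*1)*2 = q*2 = 2*q)
Y = I*√165 (Y = √(2*36 - 237) = √(72 - 237) = √(-165) = I*√165 ≈ 12.845*I)
(-65*(-1) - 112)*(290 + Y) = (-65*(-1) - 112)*(290 + I*√165) = (65 - 112)*(290 + I*√165) = -47*(290 + I*√165) = -13630 - 47*I*√165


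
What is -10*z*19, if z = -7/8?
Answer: 665/4 ≈ 166.25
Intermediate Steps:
z = -7/8 (z = -7*1/8 = -7/8 ≈ -0.87500)
-10*z*19 = -10*(-7/8)*19 = (35/4)*19 = 665/4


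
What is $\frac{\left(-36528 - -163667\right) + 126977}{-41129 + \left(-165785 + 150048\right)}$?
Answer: $- \frac{127058}{28433} \approx -4.4687$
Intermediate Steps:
$\frac{\left(-36528 - -163667\right) + 126977}{-41129 + \left(-165785 + 150048\right)} = \frac{\left(-36528 + 163667\right) + 126977}{-41129 - 15737} = \frac{127139 + 126977}{-56866} = 254116 \left(- \frac{1}{56866}\right) = - \frac{127058}{28433}$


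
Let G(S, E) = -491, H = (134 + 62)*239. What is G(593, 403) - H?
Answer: -47335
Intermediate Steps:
H = 46844 (H = 196*239 = 46844)
G(593, 403) - H = -491 - 1*46844 = -491 - 46844 = -47335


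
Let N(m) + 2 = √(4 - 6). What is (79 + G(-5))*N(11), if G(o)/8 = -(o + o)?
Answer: -318 + 159*I*√2 ≈ -318.0 + 224.86*I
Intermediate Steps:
N(m) = -2 + I*√2 (N(m) = -2 + √(4 - 6) = -2 + √(-2) = -2 + I*√2)
G(o) = -16*o (G(o) = 8*(-(o + o)) = 8*(-2*o) = -16*o)
(79 + G(-5))*N(11) = (79 - 16*(-5))*(-2 + I*√2) = (79 + 80)*(-2 + I*√2) = 159*(-2 + I*√2) = -318 + 159*I*√2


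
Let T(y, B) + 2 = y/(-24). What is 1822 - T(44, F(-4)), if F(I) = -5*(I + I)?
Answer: 10955/6 ≈ 1825.8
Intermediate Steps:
F(I) = -10*I
T(y, B) = -2 - y/24 (T(y, B) = -2 + y/(-24) = -2 + y*(-1/24) = -2 - y/24)
1822 - T(44, F(-4)) = 1822 - (-2 - 1/24*44) = 1822 - (-2 - 11/6) = 1822 - 1*(-23/6) = 1822 + 23/6 = 10955/6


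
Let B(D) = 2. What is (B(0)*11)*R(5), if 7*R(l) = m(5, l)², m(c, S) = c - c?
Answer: 0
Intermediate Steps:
m(c, S) = 0
R(l) = 0 (R(l) = (⅐)*0² = (⅐)*0 = 0)
(B(0)*11)*R(5) = (2*11)*0 = 22*0 = 0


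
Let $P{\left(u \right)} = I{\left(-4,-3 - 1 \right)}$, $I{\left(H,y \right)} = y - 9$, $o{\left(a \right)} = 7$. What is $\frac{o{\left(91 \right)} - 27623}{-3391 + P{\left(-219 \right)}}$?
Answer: $\frac{6904}{851} \approx 8.1128$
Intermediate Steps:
$I{\left(H,y \right)} = -9 + y$
$P{\left(u \right)} = -13$ ($P{\left(u \right)} = -9 - 4 = -13$)
$\frac{o{\left(91 \right)} - 27623}{-3391 + P{\left(-219 \right)}} = \frac{7 - 27623}{-3391 - 13} = - \frac{27616}{-3404} = \left(-27616\right) \left(- \frac{1}{3404}\right) = \frac{6904}{851}$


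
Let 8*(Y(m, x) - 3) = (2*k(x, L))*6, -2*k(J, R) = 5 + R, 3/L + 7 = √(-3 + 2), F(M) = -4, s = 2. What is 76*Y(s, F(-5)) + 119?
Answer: 4297/50 + 171*I/50 ≈ 85.94 + 3.42*I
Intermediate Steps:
L = 3*(-7 - I)/50 (L = 3/(-7 + √(-3 + 2)) = 3/(-7 + √(-1)) = 3/(-7 + I) = 3*((-7 - I)/50) = 3*(-7 - I)/50 ≈ -0.42 - 0.06*I)
k(J, R) = -5/2 - R/2 (k(J, R) = -(5 + R)/2 = -5/2 - R/2)
Y(m, x) = -87/200 + 9*I/200 (Y(m, x) = 3 + ((2*(-5/2 - (-21/50 - 3*I/50)/2))*6)/8 = 3 + ((2*(-5/2 + (21/100 + 3*I/100)))*6)/8 = 3 + ((2*(-229/100 + 3*I/100))*6)/8 = 3 + ((-229/50 + 3*I/50)*6)/8 = 3 + (-687/25 + 9*I/25)/8 = 3 + (-687/200 + 9*I/200) = -87/200 + 9*I/200)
76*Y(s, F(-5)) + 119 = 76*(-87/200 + 9*I/200) + 119 = (-1653/50 + 171*I/50) + 119 = 4297/50 + 171*I/50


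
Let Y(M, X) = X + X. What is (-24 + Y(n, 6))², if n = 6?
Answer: 144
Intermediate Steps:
Y(M, X) = 2*X
(-24 + Y(n, 6))² = (-24 + 2*6)² = (-24 + 12)² = (-12)² = 144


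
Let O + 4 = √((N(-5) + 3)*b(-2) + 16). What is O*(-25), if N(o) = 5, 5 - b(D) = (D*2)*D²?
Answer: 100 - 50*√46 ≈ -239.12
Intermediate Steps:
b(D) = 5 - 2*D³ (b(D) = 5 - D*2*D² = 5 - 2*D*D² = 5 - 2*D³)
O = -4 + 2*√46 (O = -4 + √((5 + 3)*(5 - 2*(-2)³) + 16) = -4 + √(8*(5 - 2*(-8)) + 16) = -4 + √(8*(5 + 16) + 16) = -4 + √(8*21 + 16) = -4 + √(168 + 16) = -4 + √184 = -4 + 2*√46 ≈ 9.5647)
O*(-25) = (-4 + 2*√46)*(-25) = 100 - 50*√46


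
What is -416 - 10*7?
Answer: -486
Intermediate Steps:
-416 - 10*7 = -416 - 1*70 = -416 - 70 = -486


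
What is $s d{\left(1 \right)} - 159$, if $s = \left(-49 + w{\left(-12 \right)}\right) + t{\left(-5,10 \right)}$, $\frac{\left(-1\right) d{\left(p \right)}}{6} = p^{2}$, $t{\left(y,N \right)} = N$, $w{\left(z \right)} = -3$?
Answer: $93$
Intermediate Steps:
$d{\left(p \right)} = - 6 p^{2}$
$s = -42$ ($s = \left(-49 - 3\right) + 10 = -52 + 10 = -42$)
$s d{\left(1 \right)} - 159 = - 42 \left(- 6 \cdot 1^{2}\right) - 159 = - 42 \left(\left(-6\right) 1\right) - 159 = \left(-42\right) \left(-6\right) - 159 = 252 - 159 = 93$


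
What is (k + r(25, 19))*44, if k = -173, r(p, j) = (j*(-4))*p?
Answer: -91212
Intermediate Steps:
r(p, j) = -4*j*p (r(p, j) = (-4*j)*p = -4*j*p)
(k + r(25, 19))*44 = (-173 - 4*19*25)*44 = (-173 - 1900)*44 = -2073*44 = -91212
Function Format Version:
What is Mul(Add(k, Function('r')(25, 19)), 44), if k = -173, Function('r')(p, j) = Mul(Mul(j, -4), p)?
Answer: -91212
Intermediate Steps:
Function('r')(p, j) = Mul(-4, j, p) (Function('r')(p, j) = Mul(Mul(-4, j), p) = Mul(-4, j, p))
Mul(Add(k, Function('r')(25, 19)), 44) = Mul(Add(-173, Mul(-4, 19, 25)), 44) = Mul(Add(-173, -1900), 44) = Mul(-2073, 44) = -91212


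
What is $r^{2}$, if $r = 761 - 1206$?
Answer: $198025$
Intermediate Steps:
$r = -445$ ($r = 761 - 1206 = -445$)
$r^{2} = \left(-445\right)^{2} = 198025$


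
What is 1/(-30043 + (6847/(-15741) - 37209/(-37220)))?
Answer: -585880020/17601262579331 ≈ -3.3286e-5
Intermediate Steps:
1/(-30043 + (6847/(-15741) - 37209/(-37220))) = 1/(-30043 + (6847*(-1/15741) - 37209*(-1/37220))) = 1/(-30043 + (-6847/15741 + 37209/37220)) = 1/(-30043 + 330861529/585880020) = 1/(-17601262579331/585880020) = -585880020/17601262579331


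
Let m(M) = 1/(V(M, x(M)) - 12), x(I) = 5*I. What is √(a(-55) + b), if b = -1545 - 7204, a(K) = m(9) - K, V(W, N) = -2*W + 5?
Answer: I*√217351/5 ≈ 93.242*I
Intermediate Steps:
V(W, N) = 5 - 2*W
m(M) = 1/(-7 - 2*M) (m(M) = 1/((5 - 2*M) - 12) = 1/(-7 - 2*M))
a(K) = -1/25 - K (a(K) = -1/(7 + 2*9) - K = -1/(7 + 18) - K = -1/25 - K)
b = -8749
√(a(-55) + b) = √((-1/25 - 1*(-55)) - 8749) = √((-1/25 + 55) - 8749) = √(1374/25 - 8749) = √(-217351/25) = I*√217351/5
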